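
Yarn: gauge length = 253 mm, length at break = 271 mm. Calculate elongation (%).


Formula: Elongation (%) = ((L_break - L0) / L0) * 100
Step 1: Extension = 271 - 253 = 18 mm
Step 2: Elongation = (18 / 253) * 100
Step 3: Elongation = 0.071146 * 100 = 7.1146% ≈ 7.1%

7.1%


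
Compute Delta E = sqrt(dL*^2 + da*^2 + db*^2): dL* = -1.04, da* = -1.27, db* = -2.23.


Formula: Delta E = sqrt(dL*^2 + da*^2 + db*^2)
Step 1: dL*^2 = (-1.04)^2 = 1.0816
Step 2: da*^2 = (-1.27)^2 = 1.6129
Step 3: db*^2 = (-2.23)^2 = 4.9729
Step 4: Sum = 1.0816 + 1.6129 + 4.9729 = 7.6674
Step 5: Delta E = sqrt(7.6674) = 2.77

2.77 Delta E


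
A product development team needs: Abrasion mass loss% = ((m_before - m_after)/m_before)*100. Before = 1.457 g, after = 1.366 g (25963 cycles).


Formula: Mass loss% = ((m_before - m_after) / m_before) * 100
Step 1: Mass loss = 1.457 - 1.366 = 0.091 g
Step 2: Ratio = 0.091 / 1.457 = 0.0624571
Step 3: Mass loss% = 0.0624571 * 100 = 6.24571% ≈ 6.25%

6.25%


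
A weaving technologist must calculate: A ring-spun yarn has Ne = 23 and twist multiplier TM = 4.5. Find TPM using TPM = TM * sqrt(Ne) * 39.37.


Formula: TPM = TM * sqrt(Ne) * 39.37
Step 1: sqrt(Ne) = sqrt(23) = 4.7958
Step 2: TM * sqrt(Ne) = 4.5 * 4.7958 = 21.5811
Step 3: TPM = 21.5811 * 39.37 = 850 twists/m

850 twists/m


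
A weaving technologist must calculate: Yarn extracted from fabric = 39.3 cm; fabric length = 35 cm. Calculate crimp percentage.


Formula: Crimp% = ((L_yarn - L_fabric) / L_fabric) * 100
Step 1: Extension = 39.3 - 35 = 4.3 cm
Step 2: Crimp% = (4.3 / 35) * 100
Step 3: Crimp% = 0.122857 * 100 = 12.2857% ≈ 12.3%

12.3%


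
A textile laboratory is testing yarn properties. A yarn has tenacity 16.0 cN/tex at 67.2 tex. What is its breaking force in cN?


Formula: Breaking force = Tenacity * Linear density
F = 16.0 cN/tex * 67.2 tex
F = 1075.20 cN

1075.20 cN


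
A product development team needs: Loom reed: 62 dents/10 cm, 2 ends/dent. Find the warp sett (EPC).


Formula: EPC = (dents per 10 cm * ends per dent) / 10
Step 1: Total ends per 10 cm = 62 * 2 = 124
Step 2: EPC = 124 / 10 = 12.4 ends/cm

12.4 ends/cm


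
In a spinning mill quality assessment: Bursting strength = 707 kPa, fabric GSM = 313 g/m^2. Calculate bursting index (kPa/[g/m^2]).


Formula: Bursting Index = Bursting Strength / Fabric GSM
BI = 707 kPa / 313 g/m^2
BI = 2.259 kPa/(g/m^2)

2.259 kPa/(g/m^2)


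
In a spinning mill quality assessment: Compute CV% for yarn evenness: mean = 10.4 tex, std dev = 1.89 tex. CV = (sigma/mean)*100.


Formula: CV% = (standard deviation / mean) * 100
Step 1: Ratio = 1.89 / 10.4 = 0.181731
Step 2: CV% = 0.181731 * 100 = 18.1731% ≈ 18.2%

18.2%


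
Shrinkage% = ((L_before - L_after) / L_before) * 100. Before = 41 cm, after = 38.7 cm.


Formula: Shrinkage% = ((L_before - L_after) / L_before) * 100
Step 1: Shrinkage = 41 - 38.7 = 2.3 cm
Step 2: Shrinkage% = (2.3 / 41) * 100
Step 3: Shrinkage% = 0.056098 * 100 = 5.6098% ≈ 5.6%

5.6%


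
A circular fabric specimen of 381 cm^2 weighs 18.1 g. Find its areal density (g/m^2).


Formula: GSM = mass_g / area_m2
Step 1: Convert area: 381 cm^2 = 381 / 10000 = 0.0381 m^2
Step 2: GSM = 18.1 g / 0.0381 m^2 = 475.1 g/m^2

475.1 g/m^2


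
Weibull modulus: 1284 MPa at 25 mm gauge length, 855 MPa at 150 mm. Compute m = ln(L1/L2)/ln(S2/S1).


Formula: m = ln(L1/L2) / ln(S2/S1)
Step 1: ln(L1/L2) = ln(25/150) = -1.79176
Step 2: S2/S1 = 855/1284 = 0.66589
Step 3: ln(S2/S1) = ln(0.66589) = -0.40663
Step 4: m = -1.79176 / -0.40663 = 4.41

4.41 (Weibull m)


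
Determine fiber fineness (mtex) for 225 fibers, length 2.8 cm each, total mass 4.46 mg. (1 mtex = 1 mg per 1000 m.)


Formula: fineness (mtex) = mass (mg) / total length (km) = (mass_mg / total_length_m) * 1000
Step 1: Convert fiber length: 2.8 cm = 0.028 m
Step 2: Total fiber length = 225 * 0.028 = 6.3 m
Step 3: Linear density = 4.46 mg / 6.3 m = 0.7079 mg/m
Step 4: fineness = 0.7079 * 1000 = 707.9 mtex

707.9 mtex


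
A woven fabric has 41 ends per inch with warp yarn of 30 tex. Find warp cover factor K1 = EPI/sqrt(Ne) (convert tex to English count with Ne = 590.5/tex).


Formula: K1 = EPI / sqrt(Ne), with Ne = 590.5 / tex_warp
Step 1: Ne = 590.5 / 30 = 19.683
Step 2: sqrt(Ne) = sqrt(19.683) = 4.4366
Step 3: K1 = 41 / 4.4366 = 9.2

9.2


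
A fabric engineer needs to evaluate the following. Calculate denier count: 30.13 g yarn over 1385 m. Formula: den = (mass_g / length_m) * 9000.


Formula: den = (mass_g / length_m) * 9000
Substituting: den = (30.13 / 1385) * 9000
Intermediate: 30.13 / 1385 = 0.02175451 g/m
den = 0.02175451 * 9000 = 195.8 denier

195.8 denier


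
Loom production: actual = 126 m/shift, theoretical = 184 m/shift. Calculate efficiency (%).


Formula: Efficiency% = (Actual output / Theoretical output) * 100
Efficiency% = (126 / 184) * 100
Efficiency% = 0.684783 * 100 = 68.4783% ≈ 68.5%

68.5%


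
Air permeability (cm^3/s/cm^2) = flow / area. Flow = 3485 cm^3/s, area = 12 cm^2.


Formula: Air Permeability = Airflow / Test Area
AP = 3485 cm^3/s / 12 cm^2
AP = 290.4 cm^3/s/cm^2

290.4 cm^3/s/cm^2


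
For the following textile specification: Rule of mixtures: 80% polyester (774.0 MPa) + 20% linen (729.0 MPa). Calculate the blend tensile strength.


Formula: Blend property = (fraction_A * property_A) + (fraction_B * property_B)
Step 1: Contribution A = 80/100 * 774.0 MPa = 619.2 MPa
Step 2: Contribution B = 20/100 * 729.0 MPa = 145.8 MPa
Step 3: Blend tensile strength = 619.2 + 145.8 = 765.0 MPa

765.0 MPa


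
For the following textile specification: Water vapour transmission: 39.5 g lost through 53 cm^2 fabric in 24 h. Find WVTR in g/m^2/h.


Formula: WVTR = mass_loss / (area * time)
Step 1: Convert area: 53 cm^2 = 0.0053 m^2
Step 2: WVTR = 39.5 g / (0.0053 m^2 * 24 h)
Step 3: WVTR = 39.5 / 0.1272 = 310.5 g/m^2/h

310.5 g/m^2/h


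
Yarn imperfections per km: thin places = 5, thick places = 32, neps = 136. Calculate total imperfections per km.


Formula: Total = thin places + thick places + neps
Total = 5 + 32 + 136
Total = 173 imperfections/km

173 imperfections/km


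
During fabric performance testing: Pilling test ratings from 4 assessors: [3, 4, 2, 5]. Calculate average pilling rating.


Formula: Mean = sum / count
Sum = 3 + 4 + 2 + 5 = 14
Mean = 14 / 4 = 3.5

3.5


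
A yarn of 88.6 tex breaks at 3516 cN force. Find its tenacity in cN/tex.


Formula: Tenacity = Breaking force / Linear density
Tenacity = 3516 cN / 88.6 tex
Tenacity = 39.68 cN/tex

39.68 cN/tex


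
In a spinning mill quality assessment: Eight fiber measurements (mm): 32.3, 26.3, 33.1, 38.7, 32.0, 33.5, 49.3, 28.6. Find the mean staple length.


Formula: Mean = sum of lengths / count
Sum = 32.3 + 26.3 + 33.1 + 38.7 + 32.0 + 33.5 + 49.3 + 28.6
Sum = 273.8 mm
Mean = 273.8 / 8 = 34.23 mm

34.23 mm


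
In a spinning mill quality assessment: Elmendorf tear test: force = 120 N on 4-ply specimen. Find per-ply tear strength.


Formula: Per-ply strength = Total force / Number of plies
Per-ply = 120 N / 4
Per-ply = 30 N

30 N


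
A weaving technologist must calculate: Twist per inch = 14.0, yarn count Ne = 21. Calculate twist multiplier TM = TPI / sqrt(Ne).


Formula: TM = TPI / sqrt(Ne)
Step 1: sqrt(Ne) = sqrt(21) = 4.5826
Step 2: TM = 14.0 / 4.5826 = 3.06

3.06 TM


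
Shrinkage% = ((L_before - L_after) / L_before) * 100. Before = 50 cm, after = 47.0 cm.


Formula: Shrinkage% = ((L_before - L_after) / L_before) * 100
Step 1: Shrinkage = 50 - 47.0 = 3.0 cm
Step 2: Shrinkage% = (3.0 / 50) * 100
Step 3: Shrinkage% = 0.06 * 100 = 6.0%

6.0%


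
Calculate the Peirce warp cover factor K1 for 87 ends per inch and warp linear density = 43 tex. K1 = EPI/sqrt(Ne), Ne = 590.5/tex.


Formula: K1 = EPI / sqrt(Ne), with Ne = 590.5 / tex_warp
Step 1: Ne = 590.5 / 43 = 13.733
Step 2: sqrt(Ne) = sqrt(13.733) = 3.7058
Step 3: K1 = 87 / 3.7058 = 23.5

23.5


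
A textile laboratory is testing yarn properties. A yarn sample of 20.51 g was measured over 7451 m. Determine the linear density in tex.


Formula: Tex = (mass_g / length_m) * 1000
Substituting: Tex = (20.51 / 7451) * 1000
Intermediate: 20.51 / 7451 = 0.00275265 g/m
Tex = 0.00275265 * 1000 = 2.75 tex

2.75 tex


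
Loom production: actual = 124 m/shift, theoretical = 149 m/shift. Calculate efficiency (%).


Formula: Efficiency% = (Actual output / Theoretical output) * 100
Efficiency% = (124 / 149) * 100
Efficiency% = 0.832215 * 100 = 83.2215% ≈ 83.2%

83.2%


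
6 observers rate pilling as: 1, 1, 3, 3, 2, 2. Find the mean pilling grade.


Formula: Mean = sum / count
Sum = 1 + 1 + 3 + 3 + 2 + 2 = 12
Mean = 12 / 6 = 2.0

2.0


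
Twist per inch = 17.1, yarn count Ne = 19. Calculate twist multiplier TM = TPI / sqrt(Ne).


Formula: TM = TPI / sqrt(Ne)
Step 1: sqrt(Ne) = sqrt(19) = 4.3589
Step 2: TM = 17.1 / 4.3589 = 3.92

3.92 TM


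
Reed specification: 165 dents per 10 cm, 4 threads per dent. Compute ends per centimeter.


Formula: EPC = (dents per 10 cm * ends per dent) / 10
Step 1: Total ends per 10 cm = 165 * 4 = 660
Step 2: EPC = 660 / 10 = 66.0 ends/cm

66.0 ends/cm


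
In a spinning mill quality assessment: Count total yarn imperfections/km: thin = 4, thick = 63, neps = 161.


Formula: Total = thin places + thick places + neps
Total = 4 + 63 + 161
Total = 228 imperfections/km

228 imperfections/km


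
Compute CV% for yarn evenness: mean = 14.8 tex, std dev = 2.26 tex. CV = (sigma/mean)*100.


Formula: CV% = (standard deviation / mean) * 100
Step 1: Ratio = 2.26 / 14.8 = 0.152703
Step 2: CV% = 0.152703 * 100 = 15.2703% ≈ 15.3%

15.3%


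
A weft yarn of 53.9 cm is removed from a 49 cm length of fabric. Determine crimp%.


Formula: Crimp% = ((L_yarn - L_fabric) / L_fabric) * 100
Step 1: Extension = 53.9 - 49 = 4.9 cm
Step 2: Crimp% = (4.9 / 49) * 100
Step 3: Crimp% = 0.1 * 100 = 10.0%

10.0%


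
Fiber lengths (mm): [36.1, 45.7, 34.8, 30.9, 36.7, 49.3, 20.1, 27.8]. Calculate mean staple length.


Formula: Mean = sum of lengths / count
Sum = 36.1 + 45.7 + 34.8 + 30.9 + 36.7 + 49.3 + 20.1 + 27.8
Sum = 281.4 mm
Mean = 281.4 / 8 = 35.18 mm

35.18 mm


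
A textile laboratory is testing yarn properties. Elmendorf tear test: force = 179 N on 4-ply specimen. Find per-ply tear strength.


Formula: Per-ply strength = Total force / Number of plies
Per-ply = 179 N / 4
Per-ply = 44.75 N

44.75 N


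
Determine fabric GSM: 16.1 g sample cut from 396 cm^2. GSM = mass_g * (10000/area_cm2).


Formula: GSM = mass_g / area_m2
Step 1: Convert area: 396 cm^2 = 396 / 10000 = 0.0396 m^2
Step 2: GSM = 16.1 g / 0.0396 m^2 = 406.6 g/m^2

406.6 g/m^2


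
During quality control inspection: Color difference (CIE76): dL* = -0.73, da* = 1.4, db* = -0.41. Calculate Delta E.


Formula: Delta E = sqrt(dL*^2 + da*^2 + db*^2)
Step 1: dL*^2 = (-0.73)^2 = 0.5329
Step 2: da*^2 = 1.4^2 = 1.96
Step 3: db*^2 = (-0.41)^2 = 0.1681
Step 4: Sum = 0.5329 + 1.96 + 0.1681 = 2.661
Step 5: Delta E = sqrt(2.661) = 1.63

1.63 Delta E


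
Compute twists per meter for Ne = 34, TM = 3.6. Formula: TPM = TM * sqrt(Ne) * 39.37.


Formula: TPM = TM * sqrt(Ne) * 39.37
Step 1: sqrt(Ne) = sqrt(34) = 5.831
Step 2: TM * sqrt(Ne) = 3.6 * 5.831 = 20.9916
Step 3: TPM = 20.9916 * 39.37 = 826 twists/m

826 twists/m


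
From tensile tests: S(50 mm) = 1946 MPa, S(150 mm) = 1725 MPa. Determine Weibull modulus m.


Formula: m = ln(L1/L2) / ln(S2/S1)
Step 1: ln(L1/L2) = ln(50/150) = -1.09861
Step 2: S2/S1 = 1725/1946 = 0.88643
Step 3: ln(S2/S1) = ln(0.88643) = -0.12055
Step 4: m = -1.09861 / -0.12055 = 9.11

9.11 (Weibull m)


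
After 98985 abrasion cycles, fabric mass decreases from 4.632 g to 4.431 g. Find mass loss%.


Formula: Mass loss% = ((m_before - m_after) / m_before) * 100
Step 1: Mass loss = 4.632 - 4.431 = 0.201 g
Step 2: Ratio = 0.201 / 4.632 = 0.0433938
Step 3: Mass loss% = 0.0433938 * 100 = 4.33938% ≈ 4.34%

4.34%


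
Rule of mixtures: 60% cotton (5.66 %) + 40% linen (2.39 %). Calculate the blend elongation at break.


Formula: Blend property = (fraction_A * property_A) + (fraction_B * property_B)
Step 1: Contribution A = 60/100 * 5.66 % = 3.396 %
Step 2: Contribution B = 40/100 * 2.39 % = 0.956 %
Step 3: Blend elongation at break = 3.396 + 0.956 = 4.352 %

4.352 %


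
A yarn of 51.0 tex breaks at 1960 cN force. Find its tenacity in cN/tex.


Formula: Tenacity = Breaking force / Linear density
Tenacity = 1960 cN / 51.0 tex
Tenacity = 38.43 cN/tex

38.43 cN/tex


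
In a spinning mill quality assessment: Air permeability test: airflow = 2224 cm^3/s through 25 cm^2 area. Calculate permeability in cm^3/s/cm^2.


Formula: Air Permeability = Airflow / Test Area
AP = 2224 cm^3/s / 25 cm^2
AP = 89.0 cm^3/s/cm^2

89.0 cm^3/s/cm^2


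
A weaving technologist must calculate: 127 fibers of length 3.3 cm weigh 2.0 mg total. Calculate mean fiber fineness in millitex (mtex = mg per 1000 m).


Formula: fineness (mtex) = mass (mg) / total length (km) = (mass_mg / total_length_m) * 1000
Step 1: Convert fiber length: 3.3 cm = 0.033 m
Step 2: Total fiber length = 127 * 0.033 = 4.191 m
Step 3: Linear density = 2.0 mg / 4.191 m = 0.4772 mg/m
Step 4: fineness = 0.4772 * 1000 = 477.2 mtex

477.2 mtex


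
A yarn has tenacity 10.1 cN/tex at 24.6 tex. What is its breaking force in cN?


Formula: Breaking force = Tenacity * Linear density
F = 10.1 cN/tex * 24.6 tex
F = 248.46 cN

248.46 cN


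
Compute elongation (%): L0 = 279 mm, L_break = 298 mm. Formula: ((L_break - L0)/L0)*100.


Formula: Elongation (%) = ((L_break - L0) / L0) * 100
Step 1: Extension = 298 - 279 = 19 mm
Step 2: Elongation = (19 / 279) * 100
Step 3: Elongation = 0.0681 * 100 = 6.81% ≈ 6.8%

6.8%


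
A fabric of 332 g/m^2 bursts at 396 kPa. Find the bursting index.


Formula: Bursting Index = Bursting Strength / Fabric GSM
BI = 396 kPa / 332 g/m^2
BI = 1.193 kPa/(g/m^2)

1.193 kPa/(g/m^2)


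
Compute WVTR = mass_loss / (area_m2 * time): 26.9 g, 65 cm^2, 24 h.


Formula: WVTR = mass_loss / (area * time)
Step 1: Convert area: 65 cm^2 = 0.0065 m^2
Step 2: WVTR = 26.9 g / (0.0065 m^2 * 24 h)
Step 3: WVTR = 26.9 / 0.156 = 172.4 g/m^2/h

172.4 g/m^2/h


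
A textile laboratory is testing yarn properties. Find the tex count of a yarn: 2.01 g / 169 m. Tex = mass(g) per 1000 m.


Formula: Tex = (mass_g / length_m) * 1000
Substituting: Tex = (2.01 / 169) * 1000
Intermediate: 2.01 / 169 = 0.01189349 g/m
Tex = 0.01189349 * 1000 = 11.89 tex

11.89 tex


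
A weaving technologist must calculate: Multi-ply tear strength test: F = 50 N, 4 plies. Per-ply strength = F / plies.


Formula: Per-ply strength = Total force / Number of plies
Per-ply = 50 N / 4
Per-ply = 12.5 N

12.5 N


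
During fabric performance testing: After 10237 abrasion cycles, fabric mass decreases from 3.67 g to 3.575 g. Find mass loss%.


Formula: Mass loss% = ((m_before - m_after) / m_before) * 100
Step 1: Mass loss = 3.67 - 3.575 = 0.095 g
Step 2: Ratio = 0.095 / 3.67 = 0.0258856
Step 3: Mass loss% = 0.0258856 * 100 = 2.58856% ≈ 2.59%

2.59%


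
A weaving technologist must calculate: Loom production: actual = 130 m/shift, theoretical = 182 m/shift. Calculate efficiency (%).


Formula: Efficiency% = (Actual output / Theoretical output) * 100
Efficiency% = (130 / 182) * 100
Efficiency% = 0.714286 * 100 = 71.4286% ≈ 71.4%

71.4%


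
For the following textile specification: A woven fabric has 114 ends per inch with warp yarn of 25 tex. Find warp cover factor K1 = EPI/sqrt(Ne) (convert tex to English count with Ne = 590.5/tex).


Formula: K1 = EPI / sqrt(Ne), with Ne = 590.5 / tex_warp
Step 1: Ne = 590.5 / 25 = 23.62
Step 2: sqrt(Ne) = sqrt(23.62) = 4.86
Step 3: K1 = 114 / 4.86 = 23.5

23.5


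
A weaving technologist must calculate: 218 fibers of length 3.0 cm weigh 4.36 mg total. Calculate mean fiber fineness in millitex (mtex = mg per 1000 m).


Formula: fineness (mtex) = mass (mg) / total length (km) = (mass_mg / total_length_m) * 1000
Step 1: Convert fiber length: 3.0 cm = 0.03 m
Step 2: Total fiber length = 218 * 0.03 = 6.54 m
Step 3: Linear density = 4.36 mg / 6.54 m = 0.6667 mg/m
Step 4: fineness = 0.6667 * 1000 = 666.7 mtex

666.7 mtex


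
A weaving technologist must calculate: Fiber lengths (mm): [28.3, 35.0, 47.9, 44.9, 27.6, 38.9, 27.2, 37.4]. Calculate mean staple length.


Formula: Mean = sum of lengths / count
Sum = 28.3 + 35.0 + 47.9 + 44.9 + 27.6 + 38.9 + 27.2 + 37.4
Sum = 287.2 mm
Mean = 287.2 / 8 = 35.90 mm

35.90 mm


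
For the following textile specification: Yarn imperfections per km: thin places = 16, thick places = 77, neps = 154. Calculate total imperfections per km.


Formula: Total = thin places + thick places + neps
Total = 16 + 77 + 154
Total = 247 imperfections/km

247 imperfections/km


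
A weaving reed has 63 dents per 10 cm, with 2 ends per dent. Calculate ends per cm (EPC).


Formula: EPC = (dents per 10 cm * ends per dent) / 10
Step 1: Total ends per 10 cm = 63 * 2 = 126
Step 2: EPC = 126 / 10 = 12.6 ends/cm

12.6 ends/cm


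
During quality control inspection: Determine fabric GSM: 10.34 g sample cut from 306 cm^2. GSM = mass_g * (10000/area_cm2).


Formula: GSM = mass_g / area_m2
Step 1: Convert area: 306 cm^2 = 306 / 10000 = 0.0306 m^2
Step 2: GSM = 10.34 g / 0.0306 m^2 = 337.9 g/m^2

337.9 g/m^2


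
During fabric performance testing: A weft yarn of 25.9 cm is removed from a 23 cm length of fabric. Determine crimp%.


Formula: Crimp% = ((L_yarn - L_fabric) / L_fabric) * 100
Step 1: Extension = 25.9 - 23 = 2.9 cm
Step 2: Crimp% = (2.9 / 23) * 100
Step 3: Crimp% = 0.126087 * 100 = 12.6087% ≈ 12.6%

12.6%


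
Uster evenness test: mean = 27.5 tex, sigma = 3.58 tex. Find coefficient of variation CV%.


Formula: CV% = (standard deviation / mean) * 100
Step 1: Ratio = 3.58 / 27.5 = 0.130182
Step 2: CV% = 0.130182 * 100 = 13.0182% ≈ 13.0%

13.0%


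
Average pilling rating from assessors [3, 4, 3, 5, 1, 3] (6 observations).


Formula: Mean = sum / count
Sum = 3 + 4 + 3 + 5 + 1 + 3 = 19
Mean = 19 / 6 = 3.2

3.2


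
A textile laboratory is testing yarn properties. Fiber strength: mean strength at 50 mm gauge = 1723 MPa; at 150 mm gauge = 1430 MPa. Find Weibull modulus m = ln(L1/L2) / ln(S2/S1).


Formula: m = ln(L1/L2) / ln(S2/S1)
Step 1: ln(L1/L2) = ln(50/150) = -1.09861
Step 2: S2/S1 = 1430/1723 = 0.82995
Step 3: ln(S2/S1) = ln(0.82995) = -0.18639
Step 4: m = -1.09861 / -0.18639 = 5.89

5.89 (Weibull m)


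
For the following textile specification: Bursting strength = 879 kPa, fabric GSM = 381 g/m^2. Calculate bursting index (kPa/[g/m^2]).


Formula: Bursting Index = Bursting Strength / Fabric GSM
BI = 879 kPa / 381 g/m^2
BI = 2.307 kPa/(g/m^2)

2.307 kPa/(g/m^2)


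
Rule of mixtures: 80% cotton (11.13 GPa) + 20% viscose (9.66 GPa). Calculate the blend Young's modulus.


Formula: Blend property = (fraction_A * property_A) + (fraction_B * property_B)
Step 1: Contribution A = 80/100 * 11.13 GPa = 8.904 GPa
Step 2: Contribution B = 20/100 * 9.66 GPa = 1.932 GPa
Step 3: Blend Young's modulus = 8.904 + 1.932 = 10.836 GPa

10.836 GPa


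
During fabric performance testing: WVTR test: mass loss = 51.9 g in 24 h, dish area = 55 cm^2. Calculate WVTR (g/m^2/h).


Formula: WVTR = mass_loss / (area * time)
Step 1: Convert area: 55 cm^2 = 0.0055 m^2
Step 2: WVTR = 51.9 g / (0.0055 m^2 * 24 h)
Step 3: WVTR = 51.9 / 0.132 = 393.2 g/m^2/h

393.2 g/m^2/h


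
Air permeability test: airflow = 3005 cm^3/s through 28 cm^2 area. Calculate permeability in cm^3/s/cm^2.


Formula: Air Permeability = Airflow / Test Area
AP = 3005 cm^3/s / 28 cm^2
AP = 107.3 cm^3/s/cm^2

107.3 cm^3/s/cm^2


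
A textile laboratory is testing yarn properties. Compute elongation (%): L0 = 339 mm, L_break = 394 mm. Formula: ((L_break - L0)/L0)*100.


Formula: Elongation (%) = ((L_break - L0) / L0) * 100
Step 1: Extension = 394 - 339 = 55 mm
Step 2: Elongation = (55 / 339) * 100
Step 3: Elongation = 0.162242 * 100 = 16.2242% ≈ 16.2%

16.2%


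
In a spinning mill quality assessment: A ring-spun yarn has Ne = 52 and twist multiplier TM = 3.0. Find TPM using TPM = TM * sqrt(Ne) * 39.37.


Formula: TPM = TM * sqrt(Ne) * 39.37
Step 1: sqrt(Ne) = sqrt(52) = 7.2111
Step 2: TM * sqrt(Ne) = 3.0 * 7.2111 = 21.6333
Step 3: TPM = 21.6333 * 39.37 = 852 twists/m

852 twists/m


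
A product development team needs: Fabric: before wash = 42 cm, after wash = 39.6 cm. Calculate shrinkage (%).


Formula: Shrinkage% = ((L_before - L_after) / L_before) * 100
Step 1: Shrinkage = 42 - 39.6 = 2.4 cm
Step 2: Shrinkage% = (2.4 / 42) * 100
Step 3: Shrinkage% = 0.057143 * 100 = 5.7143% ≈ 5.7%

5.7%


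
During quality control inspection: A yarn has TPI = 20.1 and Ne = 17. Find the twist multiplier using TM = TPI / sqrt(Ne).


Formula: TM = TPI / sqrt(Ne)
Step 1: sqrt(Ne) = sqrt(17) = 4.1231
Step 2: TM = 20.1 / 4.1231 = 4.87

4.87 TM


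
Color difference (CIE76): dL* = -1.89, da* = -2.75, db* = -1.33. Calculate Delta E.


Formula: Delta E = sqrt(dL*^2 + da*^2 + db*^2)
Step 1: dL*^2 = (-1.89)^2 = 3.5721
Step 2: da*^2 = (-2.75)^2 = 7.5625
Step 3: db*^2 = (-1.33)^2 = 1.7689
Step 4: Sum = 3.5721 + 7.5625 + 1.7689 = 12.9035
Step 5: Delta E = sqrt(12.9035) = 3.59

3.59 Delta E


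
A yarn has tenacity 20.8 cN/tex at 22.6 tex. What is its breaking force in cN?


Formula: Breaking force = Tenacity * Linear density
F = 20.8 cN/tex * 22.6 tex
F = 470.08 cN

470.08 cN


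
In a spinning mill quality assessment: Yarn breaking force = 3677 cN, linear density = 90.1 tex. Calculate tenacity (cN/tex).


Formula: Tenacity = Breaking force / Linear density
Tenacity = 3677 cN / 90.1 tex
Tenacity = 40.81 cN/tex

40.81 cN/tex


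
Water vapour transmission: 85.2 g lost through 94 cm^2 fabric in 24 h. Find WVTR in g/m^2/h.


Formula: WVTR = mass_loss / (area * time)
Step 1: Convert area: 94 cm^2 = 0.0094 m^2
Step 2: WVTR = 85.2 g / (0.0094 m^2 * 24 h)
Step 3: WVTR = 85.2 / 0.2256 = 377.7 g/m^2/h

377.7 g/m^2/h


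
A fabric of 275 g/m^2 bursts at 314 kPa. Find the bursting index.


Formula: Bursting Index = Bursting Strength / Fabric GSM
BI = 314 kPa / 275 g/m^2
BI = 1.142 kPa/(g/m^2)

1.142 kPa/(g/m^2)


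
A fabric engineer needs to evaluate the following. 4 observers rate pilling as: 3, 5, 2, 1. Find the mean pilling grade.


Formula: Mean = sum / count
Sum = 3 + 5 + 2 + 1 = 11
Mean = 11 / 4 = 2.8

2.8


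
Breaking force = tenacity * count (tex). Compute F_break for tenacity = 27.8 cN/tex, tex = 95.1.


Formula: Breaking force = Tenacity * Linear density
F = 27.8 cN/tex * 95.1 tex
F = 2643.78 cN

2643.78 cN


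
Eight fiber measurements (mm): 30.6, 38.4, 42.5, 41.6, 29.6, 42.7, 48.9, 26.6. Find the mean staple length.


Formula: Mean = sum of lengths / count
Sum = 30.6 + 38.4 + 42.5 + 41.6 + 29.6 + 42.7 + 48.9 + 26.6
Sum = 300.9 mm
Mean = 300.9 / 8 = 37.61 mm

37.61 mm


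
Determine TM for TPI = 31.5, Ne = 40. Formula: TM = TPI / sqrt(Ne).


Formula: TM = TPI / sqrt(Ne)
Step 1: sqrt(Ne) = sqrt(40) = 6.3246
Step 2: TM = 31.5 / 6.3246 = 4.98

4.98 TM


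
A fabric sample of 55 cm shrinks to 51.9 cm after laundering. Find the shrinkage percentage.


Formula: Shrinkage% = ((L_before - L_after) / L_before) * 100
Step 1: Shrinkage = 55 - 51.9 = 3.1 cm
Step 2: Shrinkage% = (3.1 / 55) * 100
Step 3: Shrinkage% = 0.056364 * 100 = 5.6364% ≈ 5.6%

5.6%


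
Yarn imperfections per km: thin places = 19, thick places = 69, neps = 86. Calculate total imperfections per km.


Formula: Total = thin places + thick places + neps
Total = 19 + 69 + 86
Total = 174 imperfections/km

174 imperfections/km


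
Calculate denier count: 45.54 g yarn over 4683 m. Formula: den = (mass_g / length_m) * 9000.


Formula: den = (mass_g / length_m) * 9000
Substituting: den = (45.54 / 4683) * 9000
Intermediate: 45.54 / 4683 = 0.00972454 g/m
den = 0.00972454 * 9000 = 87.5 denier

87.5 denier


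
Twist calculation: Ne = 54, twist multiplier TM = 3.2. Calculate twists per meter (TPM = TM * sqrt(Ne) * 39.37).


Formula: TPM = TM * sqrt(Ne) * 39.37
Step 1: sqrt(Ne) = sqrt(54) = 7.3485
Step 2: TM * sqrt(Ne) = 3.2 * 7.3485 = 23.5152
Step 3: TPM = 23.5152 * 39.37 = 926 twists/m

926 twists/m


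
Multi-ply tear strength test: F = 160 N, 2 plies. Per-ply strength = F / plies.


Formula: Per-ply strength = Total force / Number of plies
Per-ply = 160 N / 2
Per-ply = 80 N

80 N


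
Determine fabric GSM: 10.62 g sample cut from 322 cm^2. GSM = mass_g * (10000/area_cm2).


Formula: GSM = mass_g / area_m2
Step 1: Convert area: 322 cm^2 = 322 / 10000 = 0.0322 m^2
Step 2: GSM = 10.62 g / 0.0322 m^2 = 329.8 g/m^2

329.8 g/m^2


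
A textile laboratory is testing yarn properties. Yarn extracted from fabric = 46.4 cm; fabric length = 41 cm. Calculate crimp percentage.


Formula: Crimp% = ((L_yarn - L_fabric) / L_fabric) * 100
Step 1: Extension = 46.4 - 41 = 5.4 cm
Step 2: Crimp% = (5.4 / 41) * 100
Step 3: Crimp% = 0.131707 * 100 = 13.1707% ≈ 13.2%

13.2%


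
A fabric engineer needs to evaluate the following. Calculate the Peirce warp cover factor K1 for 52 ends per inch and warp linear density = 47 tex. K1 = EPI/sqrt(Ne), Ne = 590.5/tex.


Formula: K1 = EPI / sqrt(Ne), with Ne = 590.5 / tex_warp
Step 1: Ne = 590.5 / 47 = 12.564
Step 2: sqrt(Ne) = sqrt(12.564) = 3.5446
Step 3: K1 = 52 / 3.5446 = 14.7

14.7


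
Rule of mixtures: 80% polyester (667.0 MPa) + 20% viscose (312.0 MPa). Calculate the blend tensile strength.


Formula: Blend property = (fraction_A * property_A) + (fraction_B * property_B)
Step 1: Contribution A = 80/100 * 667.0 MPa = 533.6 MPa
Step 2: Contribution B = 20/100 * 312.0 MPa = 62.4 MPa
Step 3: Blend tensile strength = 533.6 + 62.4 = 596.0 MPa

596.0 MPa


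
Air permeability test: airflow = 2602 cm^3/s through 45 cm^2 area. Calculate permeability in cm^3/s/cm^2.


Formula: Air Permeability = Airflow / Test Area
AP = 2602 cm^3/s / 45 cm^2
AP = 57.8 cm^3/s/cm^2

57.8 cm^3/s/cm^2


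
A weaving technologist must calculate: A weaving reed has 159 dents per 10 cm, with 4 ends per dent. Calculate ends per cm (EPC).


Formula: EPC = (dents per 10 cm * ends per dent) / 10
Step 1: Total ends per 10 cm = 159 * 4 = 636
Step 2: EPC = 636 / 10 = 63.6 ends/cm

63.6 ends/cm


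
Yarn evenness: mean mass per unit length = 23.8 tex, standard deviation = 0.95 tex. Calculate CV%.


Formula: CV% = (standard deviation / mean) * 100
Step 1: Ratio = 0.95 / 23.8 = 0.039916
Step 2: CV% = 0.039916 * 100 = 3.9916% ≈ 4.0%

4.0%


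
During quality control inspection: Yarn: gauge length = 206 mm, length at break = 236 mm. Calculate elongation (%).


Formula: Elongation (%) = ((L_break - L0) / L0) * 100
Step 1: Extension = 236 - 206 = 30 mm
Step 2: Elongation = (30 / 206) * 100
Step 3: Elongation = 0.145631 * 100 = 14.5631% ≈ 14.6%

14.6%


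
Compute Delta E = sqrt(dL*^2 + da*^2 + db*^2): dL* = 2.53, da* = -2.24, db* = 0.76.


Formula: Delta E = sqrt(dL*^2 + da*^2 + db*^2)
Step 1: dL*^2 = 2.53^2 = 6.4009
Step 2: da*^2 = (-2.24)^2 = 5.0176
Step 3: db*^2 = 0.76^2 = 0.5776
Step 4: Sum = 6.4009 + 5.0176 + 0.5776 = 11.9961
Step 5: Delta E = sqrt(11.9961) = 3.46

3.46 Delta E


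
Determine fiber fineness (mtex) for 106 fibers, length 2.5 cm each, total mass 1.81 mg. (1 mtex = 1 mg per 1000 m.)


Formula: fineness (mtex) = mass (mg) / total length (km) = (mass_mg / total_length_m) * 1000
Step 1: Convert fiber length: 2.5 cm = 0.025 m
Step 2: Total fiber length = 106 * 0.025 = 2.65 m
Step 3: Linear density = 1.81 mg / 2.65 m = 0.6830 mg/m
Step 4: fineness = 0.6830 * 1000 = 683.0 mtex

683.0 mtex


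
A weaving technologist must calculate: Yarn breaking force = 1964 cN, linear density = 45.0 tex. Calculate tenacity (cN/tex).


Formula: Tenacity = Breaking force / Linear density
Tenacity = 1964 cN / 45.0 tex
Tenacity = 43.64 cN/tex

43.64 cN/tex


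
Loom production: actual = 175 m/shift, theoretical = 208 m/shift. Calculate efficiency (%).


Formula: Efficiency% = (Actual output / Theoretical output) * 100
Efficiency% = (175 / 208) * 100
Efficiency% = 0.841346 * 100 = 84.1346% ≈ 84.1%

84.1%


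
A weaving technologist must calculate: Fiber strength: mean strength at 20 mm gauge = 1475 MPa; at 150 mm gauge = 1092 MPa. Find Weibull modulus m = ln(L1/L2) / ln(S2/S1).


Formula: m = ln(L1/L2) / ln(S2/S1)
Step 1: ln(L1/L2) = ln(20/150) = -2.01490
Step 2: S2/S1 = 1092/1475 = 0.74034
Step 3: ln(S2/S1) = ln(0.74034) = -0.30065
Step 4: m = -2.01490 / -0.30065 = 6.70

6.70 (Weibull m)


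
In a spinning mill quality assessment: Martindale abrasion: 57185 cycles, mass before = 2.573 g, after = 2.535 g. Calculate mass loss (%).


Formula: Mass loss% = ((m_before - m_after) / m_before) * 100
Step 1: Mass loss = 2.573 - 2.535 = 0.038 g
Step 2: Ratio = 0.038 / 2.573 = 0.0147688
Step 3: Mass loss% = 0.0147688 * 100 = 1.47688% ≈ 1.48%

1.48%


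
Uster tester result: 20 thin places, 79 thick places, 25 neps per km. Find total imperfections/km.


Formula: Total = thin places + thick places + neps
Total = 20 + 79 + 25
Total = 124 imperfections/km

124 imperfections/km


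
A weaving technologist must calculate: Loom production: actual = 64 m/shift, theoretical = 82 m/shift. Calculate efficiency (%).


Formula: Efficiency% = (Actual output / Theoretical output) * 100
Efficiency% = (64 / 82) * 100
Efficiency% = 0.780488 * 100 = 78.0488% ≈ 78.0%

78.0%


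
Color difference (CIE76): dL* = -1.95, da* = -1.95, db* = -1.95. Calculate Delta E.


Formula: Delta E = sqrt(dL*^2 + da*^2 + db*^2)
Step 1: dL*^2 = (-1.95)^2 = 3.8025
Step 2: da*^2 = (-1.95)^2 = 3.8025
Step 3: db*^2 = (-1.95)^2 = 3.8025
Step 4: Sum = 3.8025 + 3.8025 + 3.8025 = 11.4075
Step 5: Delta E = sqrt(11.4075) = 3.38

3.38 Delta E


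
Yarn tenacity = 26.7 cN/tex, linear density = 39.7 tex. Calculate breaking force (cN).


Formula: Breaking force = Tenacity * Linear density
F = 26.7 cN/tex * 39.7 tex
F = 1059.99 cN

1059.99 cN


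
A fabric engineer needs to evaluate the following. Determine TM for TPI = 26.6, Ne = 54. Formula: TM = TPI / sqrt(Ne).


Formula: TM = TPI / sqrt(Ne)
Step 1: sqrt(Ne) = sqrt(54) = 7.3485
Step 2: TM = 26.6 / 7.3485 = 3.62

3.62 TM


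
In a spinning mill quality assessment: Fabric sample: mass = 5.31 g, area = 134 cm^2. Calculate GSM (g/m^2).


Formula: GSM = mass_g / area_m2
Step 1: Convert area: 134 cm^2 = 134 / 10000 = 0.0134 m^2
Step 2: GSM = 5.31 g / 0.0134 m^2 = 396.3 g/m^2

396.3 g/m^2


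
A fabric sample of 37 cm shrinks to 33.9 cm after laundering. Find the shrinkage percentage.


Formula: Shrinkage% = ((L_before - L_after) / L_before) * 100
Step 1: Shrinkage = 37 - 33.9 = 3.1 cm
Step 2: Shrinkage% = (3.1 / 37) * 100
Step 3: Shrinkage% = 0.083784 * 100 = 8.3784% ≈ 8.4%

8.4%


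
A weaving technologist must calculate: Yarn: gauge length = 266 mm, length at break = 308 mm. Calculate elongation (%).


Formula: Elongation (%) = ((L_break - L0) / L0) * 100
Step 1: Extension = 308 - 266 = 42 mm
Step 2: Elongation = (42 / 266) * 100
Step 3: Elongation = 0.157895 * 100 = 15.7895% ≈ 15.8%

15.8%


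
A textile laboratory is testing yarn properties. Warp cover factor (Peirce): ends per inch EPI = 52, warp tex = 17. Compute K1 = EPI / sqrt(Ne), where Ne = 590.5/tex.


Formula: K1 = EPI / sqrt(Ne), with Ne = 590.5 / tex_warp
Step 1: Ne = 590.5 / 17 = 34.735
Step 2: sqrt(Ne) = sqrt(34.735) = 5.8936
Step 3: K1 = 52 / 5.8936 = 8.8

8.8


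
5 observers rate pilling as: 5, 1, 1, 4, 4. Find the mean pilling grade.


Formula: Mean = sum / count
Sum = 5 + 1 + 1 + 4 + 4 = 15
Mean = 15 / 5 = 3.0

3.0


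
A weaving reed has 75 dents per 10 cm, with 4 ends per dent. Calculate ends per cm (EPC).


Formula: EPC = (dents per 10 cm * ends per dent) / 10
Step 1: Total ends per 10 cm = 75 * 4 = 300
Step 2: EPC = 300 / 10 = 30.0 ends/cm

30.0 ends/cm


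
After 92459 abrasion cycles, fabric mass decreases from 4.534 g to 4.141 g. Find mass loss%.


Formula: Mass loss% = ((m_before - m_after) / m_before) * 100
Step 1: Mass loss = 4.534 - 4.141 = 0.393 g
Step 2: Ratio = 0.393 / 4.534 = 0.0866784
Step 3: Mass loss% = 0.0866784 * 100 = 8.66784% ≈ 8.67%

8.67%


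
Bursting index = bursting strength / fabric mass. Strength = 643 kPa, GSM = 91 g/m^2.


Formula: Bursting Index = Bursting Strength / Fabric GSM
BI = 643 kPa / 91 g/m^2
BI = 7.066 kPa/(g/m^2)

7.066 kPa/(g/m^2)


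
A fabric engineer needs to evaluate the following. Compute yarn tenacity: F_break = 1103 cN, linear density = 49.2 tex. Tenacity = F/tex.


Formula: Tenacity = Breaking force / Linear density
Tenacity = 1103 cN / 49.2 tex
Tenacity = 22.42 cN/tex

22.42 cN/tex


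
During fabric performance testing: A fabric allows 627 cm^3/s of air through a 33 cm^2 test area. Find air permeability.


Formula: Air Permeability = Airflow / Test Area
AP = 627 cm^3/s / 33 cm^2
AP = 19.0 cm^3/s/cm^2

19.0 cm^3/s/cm^2


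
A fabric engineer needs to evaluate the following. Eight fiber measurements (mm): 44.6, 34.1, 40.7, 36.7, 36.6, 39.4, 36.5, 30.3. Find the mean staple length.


Formula: Mean = sum of lengths / count
Sum = 44.6 + 34.1 + 40.7 + 36.7 + 36.6 + 39.4 + 36.5 + 30.3
Sum = 298.9 mm
Mean = 298.9 / 8 = 37.36 mm

37.36 mm


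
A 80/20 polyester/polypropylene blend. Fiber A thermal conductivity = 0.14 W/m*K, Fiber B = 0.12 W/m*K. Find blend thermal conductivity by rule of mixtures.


Formula: Blend property = (fraction_A * property_A) + (fraction_B * property_B)
Step 1: Contribution A = 80/100 * 0.14 W/m*K = 0.112 W/m*K
Step 2: Contribution B = 20/100 * 0.12 W/m*K = 0.024 W/m*K
Step 3: Blend thermal conductivity = 0.112 + 0.024 = 0.136 W/m*K

0.136 W/m*K


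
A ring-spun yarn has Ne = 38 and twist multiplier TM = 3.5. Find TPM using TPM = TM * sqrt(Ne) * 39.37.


Formula: TPM = TM * sqrt(Ne) * 39.37
Step 1: sqrt(Ne) = sqrt(38) = 6.1644
Step 2: TM * sqrt(Ne) = 3.5 * 6.1644 = 21.5754
Step 3: TPM = 21.5754 * 39.37 = 849 twists/m

849 twists/m


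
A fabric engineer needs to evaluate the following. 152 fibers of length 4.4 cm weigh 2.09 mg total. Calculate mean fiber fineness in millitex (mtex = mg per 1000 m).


Formula: fineness (mtex) = mass (mg) / total length (km) = (mass_mg / total_length_m) * 1000
Step 1: Convert fiber length: 4.4 cm = 0.044 m
Step 2: Total fiber length = 152 * 0.044 = 6.688 m
Step 3: Linear density = 2.09 mg / 6.688 m = 0.3125 mg/m
Step 4: fineness = 0.3125 * 1000 = 312.5 mtex

312.5 mtex


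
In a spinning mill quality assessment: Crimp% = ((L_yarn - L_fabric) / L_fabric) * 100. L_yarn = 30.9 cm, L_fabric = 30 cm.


Formula: Crimp% = ((L_yarn - L_fabric) / L_fabric) * 100
Step 1: Extension = 30.9 - 30 = 0.9 cm
Step 2: Crimp% = (0.9 / 30) * 100
Step 3: Crimp% = 0.03 * 100 = 3.0%

3.0%


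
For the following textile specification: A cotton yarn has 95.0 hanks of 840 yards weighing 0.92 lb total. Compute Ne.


Formula: Ne = hanks / mass_lb
Substituting: Ne = 95.0 / 0.92
Ne = 103.3

103.3 Ne


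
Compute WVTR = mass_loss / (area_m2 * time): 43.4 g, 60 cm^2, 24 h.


Formula: WVTR = mass_loss / (area * time)
Step 1: Convert area: 60 cm^2 = 0.006 m^2
Step 2: WVTR = 43.4 g / (0.006 m^2 * 24 h)
Step 3: WVTR = 43.4 / 0.144 = 301.4 g/m^2/h

301.4 g/m^2/h


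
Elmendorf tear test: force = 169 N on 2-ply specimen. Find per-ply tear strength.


Formula: Per-ply strength = Total force / Number of plies
Per-ply = 169 N / 2
Per-ply = 84.5 N

84.5 N


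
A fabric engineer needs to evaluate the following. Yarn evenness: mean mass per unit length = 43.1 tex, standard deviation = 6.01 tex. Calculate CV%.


Formula: CV% = (standard deviation / mean) * 100
Step 1: Ratio = 6.01 / 43.1 = 0.139443
Step 2: CV% = 0.139443 * 100 = 13.9443% ≈ 13.9%

13.9%


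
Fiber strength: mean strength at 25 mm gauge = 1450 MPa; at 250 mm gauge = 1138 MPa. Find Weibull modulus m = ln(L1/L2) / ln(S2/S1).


Formula: m = ln(L1/L2) / ln(S2/S1)
Step 1: ln(L1/L2) = ln(25/250) = -2.30259
Step 2: S2/S1 = 1138/1450 = 0.78483
Step 3: ln(S2/S1) = ln(0.78483) = -0.24229
Step 4: m = -2.30259 / -0.24229 = 9.50

9.50 (Weibull m)


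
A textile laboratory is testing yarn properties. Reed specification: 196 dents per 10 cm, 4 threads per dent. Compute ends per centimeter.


Formula: EPC = (dents per 10 cm * ends per dent) / 10
Step 1: Total ends per 10 cm = 196 * 4 = 784
Step 2: EPC = 784 / 10 = 78.4 ends/cm

78.4 ends/cm


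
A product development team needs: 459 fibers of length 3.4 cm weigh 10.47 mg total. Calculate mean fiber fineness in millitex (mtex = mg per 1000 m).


Formula: fineness (mtex) = mass (mg) / total length (km) = (mass_mg / total_length_m) * 1000
Step 1: Convert fiber length: 3.4 cm = 0.034 m
Step 2: Total fiber length = 459 * 0.034 = 15.606 m
Step 3: Linear density = 10.47 mg / 15.606 m = 0.6709 mg/m
Step 4: fineness = 0.6709 * 1000 = 670.9 mtex

670.9 mtex


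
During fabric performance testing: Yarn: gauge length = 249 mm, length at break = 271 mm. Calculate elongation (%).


Formula: Elongation (%) = ((L_break - L0) / L0) * 100
Step 1: Extension = 271 - 249 = 22 mm
Step 2: Elongation = (22 / 249) * 100
Step 3: Elongation = 0.088353 * 100 = 8.8353% ≈ 8.8%

8.8%


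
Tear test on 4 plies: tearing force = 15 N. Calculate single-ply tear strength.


Formula: Per-ply strength = Total force / Number of plies
Per-ply = 15 N / 4
Per-ply = 3.75 N

3.75 N


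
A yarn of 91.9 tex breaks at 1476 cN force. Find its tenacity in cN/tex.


Formula: Tenacity = Breaking force / Linear density
Tenacity = 1476 cN / 91.9 tex
Tenacity = 16.06 cN/tex

16.06 cN/tex


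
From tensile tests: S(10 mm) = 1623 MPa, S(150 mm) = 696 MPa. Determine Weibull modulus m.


Formula: m = ln(L1/L2) / ln(S2/S1)
Step 1: ln(L1/L2) = ln(10/150) = -2.70805
Step 2: S2/S1 = 696/1623 = 0.42884
Step 3: ln(S2/S1) = ln(0.42884) = -0.84667
Step 4: m = -2.70805 / -0.84667 = 3.20

3.20 (Weibull m)


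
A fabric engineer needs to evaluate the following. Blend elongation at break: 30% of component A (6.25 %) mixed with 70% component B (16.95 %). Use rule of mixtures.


Formula: Blend property = (fraction_A * property_A) + (fraction_B * property_B)
Step 1: Contribution A = 30/100 * 6.25 % = 1.875 %
Step 2: Contribution B = 70/100 * 16.95 % = 11.865 %
Step 3: Blend elongation at break = 1.875 + 11.865 = 13.74 %

13.74 %


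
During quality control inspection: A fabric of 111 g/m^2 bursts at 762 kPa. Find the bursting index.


Formula: Bursting Index = Bursting Strength / Fabric GSM
BI = 762 kPa / 111 g/m^2
BI = 6.865 kPa/(g/m^2)

6.865 kPa/(g/m^2)


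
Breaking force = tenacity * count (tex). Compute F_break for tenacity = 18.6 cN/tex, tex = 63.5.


Formula: Breaking force = Tenacity * Linear density
F = 18.6 cN/tex * 63.5 tex
F = 1181.10 cN

1181.10 cN


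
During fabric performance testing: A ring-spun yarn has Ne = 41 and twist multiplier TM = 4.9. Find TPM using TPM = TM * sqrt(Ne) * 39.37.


Formula: TPM = TM * sqrt(Ne) * 39.37
Step 1: sqrt(Ne) = sqrt(41) = 6.4031
Step 2: TM * sqrt(Ne) = 4.9 * 6.4031 = 31.3752
Step 3: TPM = 31.3752 * 39.37 = 1235 twists/m

1235 twists/m


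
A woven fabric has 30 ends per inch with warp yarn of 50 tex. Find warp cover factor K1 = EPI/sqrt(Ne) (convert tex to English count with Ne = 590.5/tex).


Formula: K1 = EPI / sqrt(Ne), with Ne = 590.5 / tex_warp
Step 1: Ne = 590.5 / 50 = 11.81
Step 2: sqrt(Ne) = sqrt(11.81) = 3.4366
Step 3: K1 = 30 / 3.4366 = 8.7

8.7


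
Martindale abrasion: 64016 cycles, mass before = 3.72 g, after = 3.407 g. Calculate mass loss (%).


Formula: Mass loss% = ((m_before - m_after) / m_before) * 100
Step 1: Mass loss = 3.72 - 3.407 = 0.313 g
Step 2: Ratio = 0.313 / 3.72 = 0.0841398
Step 3: Mass loss% = 0.0841398 * 100 = 8.41398% ≈ 8.41%

8.41%
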